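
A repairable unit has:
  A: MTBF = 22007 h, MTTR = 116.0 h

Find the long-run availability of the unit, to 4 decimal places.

A(A) = MTBF/(MTBF+MTTR) = 22007/(22007+116.0) = 0.9948

0.9948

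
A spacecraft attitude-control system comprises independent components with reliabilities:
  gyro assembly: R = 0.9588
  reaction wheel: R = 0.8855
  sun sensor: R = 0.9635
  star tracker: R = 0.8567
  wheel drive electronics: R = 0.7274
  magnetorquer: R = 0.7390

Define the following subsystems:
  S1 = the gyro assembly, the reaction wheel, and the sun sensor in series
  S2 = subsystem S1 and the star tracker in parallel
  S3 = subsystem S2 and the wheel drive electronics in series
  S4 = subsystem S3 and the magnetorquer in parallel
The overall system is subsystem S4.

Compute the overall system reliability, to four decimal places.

Series (gyro assembly, reaction wheel, and sun sensor): 0.958800 × 0.885500 × 0.963500 = 0.818028
Parallel ([0.818028] and star tracker): 1 − (1 − 0.818028)(1 − 0.856700) = 0.973923
Series ([0.973923] and wheel drive electronics): 0.973923 × 0.727400 = 0.708432
Parallel ([0.708432] and magnetorquer): 1 − (1 − 0.708432)(1 − 0.739000) = 0.9239

0.9239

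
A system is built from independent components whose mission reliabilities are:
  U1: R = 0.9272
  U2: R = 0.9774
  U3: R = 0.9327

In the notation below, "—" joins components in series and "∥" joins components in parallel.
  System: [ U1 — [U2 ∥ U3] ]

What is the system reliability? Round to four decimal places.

0.9258

Parallel (U2 and U3): 1 − (1 − 0.977400)(1 − 0.932700) = 0.998479
Series (U1 and [0.998479]): 0.927200 × 0.998479 = 0.9258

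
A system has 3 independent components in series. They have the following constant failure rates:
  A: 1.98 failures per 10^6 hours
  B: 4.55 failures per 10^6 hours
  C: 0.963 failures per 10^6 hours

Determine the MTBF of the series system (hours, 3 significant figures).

Series of exponential components: λ_sys = Σ λ_i
λ_sys = 0.00000198 + 0.00000455 + 0.000000963 = 7.4930e-06 /h
MTBF = 1 / λ_sys = 133000 h

133000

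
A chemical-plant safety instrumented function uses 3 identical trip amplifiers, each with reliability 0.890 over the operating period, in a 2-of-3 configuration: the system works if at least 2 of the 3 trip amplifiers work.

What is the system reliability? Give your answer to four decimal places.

R = Σ_{i=2}^{3} C(3,i) p^i (1−p)^{3−i} with p = 0.890
C(3,2)·0.890^2·0.110^1 = 0.261393
C(3,3)·0.890^3·0.110^0 = 0.704969
Sum = 0.9664

0.9664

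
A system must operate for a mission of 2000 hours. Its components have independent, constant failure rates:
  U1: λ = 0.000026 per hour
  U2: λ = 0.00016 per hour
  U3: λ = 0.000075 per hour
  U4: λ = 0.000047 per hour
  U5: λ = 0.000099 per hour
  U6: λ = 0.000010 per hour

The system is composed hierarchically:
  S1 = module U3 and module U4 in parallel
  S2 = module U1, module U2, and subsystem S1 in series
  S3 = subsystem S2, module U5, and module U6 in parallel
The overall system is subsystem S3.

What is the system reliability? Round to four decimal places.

0.9989

R(U1) = exp(−0.000026 × 2000) = 0.949329
R(U2) = exp(−0.00016 × 2000) = 0.726149
R(U3) = exp(−0.000075 × 2000) = 0.860708
R(U4) = exp(−0.000047 × 2000) = 0.910283
R(U5) = exp(−0.000099 × 2000) = 0.820370
R(U6) = exp(−0.000010 × 2000) = 0.980199
Parallel (U3 and U4): 1 − (1 − 0.860708)(1 − 0.910283) = 0.987503
Series (U1, U2, and [0.987503]): 0.949329 × 0.726149 × 0.987503 = 0.680739
Parallel ([0.680739], U5, and U6): 1 − (1 − 0.680739)(1 − 0.820370)(1 − 0.980199) = 0.9989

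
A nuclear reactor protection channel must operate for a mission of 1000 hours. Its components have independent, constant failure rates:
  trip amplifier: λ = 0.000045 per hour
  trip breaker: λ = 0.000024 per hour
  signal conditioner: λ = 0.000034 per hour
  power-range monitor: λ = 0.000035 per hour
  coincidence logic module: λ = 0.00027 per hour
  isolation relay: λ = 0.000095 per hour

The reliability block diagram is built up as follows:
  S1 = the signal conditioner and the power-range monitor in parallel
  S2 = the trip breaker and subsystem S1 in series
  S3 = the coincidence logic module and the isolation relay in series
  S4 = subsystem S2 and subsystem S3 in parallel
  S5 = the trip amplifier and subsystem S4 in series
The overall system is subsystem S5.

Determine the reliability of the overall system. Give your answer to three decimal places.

R(trip amplifier) = exp(−0.000045 × 1000) = 0.95600
R(trip breaker) = exp(−0.000024 × 1000) = 0.97629
R(signal conditioner) = exp(−0.000034 × 1000) = 0.96657
R(power-range monitor) = exp(−0.000035 × 1000) = 0.96561
R(coincidence logic module) = exp(−0.00027 × 1000) = 0.76338
R(isolation relay) = exp(−0.000095 × 1000) = 0.90937
Parallel (signal conditioner and power-range monitor): 1 − (1 − 0.96657)(1 − 0.96561) = 0.99885
Series (trip breaker and [0.99885]): 0.97629 × 0.99885 = 0.97517
Series (coincidence logic module and isolation relay): 0.76338 × 0.90937 = 0.69419
Parallel ([0.97517] and [0.69419]): 1 − (1 − 0.97517)(1 − 0.69419) = 0.99241
Series (trip amplifier and [0.99241]): 0.95600 × 0.99241 = 0.949

0.949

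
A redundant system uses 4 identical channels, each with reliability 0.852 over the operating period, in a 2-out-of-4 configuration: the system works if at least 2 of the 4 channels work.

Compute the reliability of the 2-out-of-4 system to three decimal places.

R = Σ_{i=2}^{4} C(4,i) p^i (1−p)^{4−i} with p = 0.852
C(4,2)·0.852^2·0.148^2 = 0.09540
C(4,3)·0.852^3·0.148^1 = 0.36613
C(4,4)·0.852^4·0.148^0 = 0.52694
Sum = 0.988

0.988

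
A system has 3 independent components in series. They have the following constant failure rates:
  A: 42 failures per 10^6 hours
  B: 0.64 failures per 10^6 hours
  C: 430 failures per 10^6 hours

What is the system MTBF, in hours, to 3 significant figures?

2120

Series of exponential components: λ_sys = Σ λ_i
λ_sys = 0.000042 + 0.00000064 + 0.00043 = 4.7264e-04 /h
MTBF = 1 / λ_sys = 2120 h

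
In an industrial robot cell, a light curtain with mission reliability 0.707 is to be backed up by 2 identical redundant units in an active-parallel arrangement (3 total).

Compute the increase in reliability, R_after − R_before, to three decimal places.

R_before = 0.707
R_after = 1 − (1 − 0.707)^3 = 0.975
ΔR = 0.975 − 0.707 = 0.268

0.268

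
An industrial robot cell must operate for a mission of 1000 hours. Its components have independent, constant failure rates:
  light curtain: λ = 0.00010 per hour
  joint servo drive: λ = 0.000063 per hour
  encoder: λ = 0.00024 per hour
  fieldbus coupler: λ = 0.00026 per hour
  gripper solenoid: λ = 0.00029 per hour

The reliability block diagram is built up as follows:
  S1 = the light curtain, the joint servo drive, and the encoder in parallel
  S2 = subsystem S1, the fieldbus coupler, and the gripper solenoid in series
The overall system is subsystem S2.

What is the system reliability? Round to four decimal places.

0.5762

R(light curtain) = exp(−0.00010 × 1000) = 0.904837
R(joint servo drive) = exp(−0.000063 × 1000) = 0.938943
R(encoder) = exp(−0.00024 × 1000) = 0.786628
R(fieldbus coupler) = exp(−0.00026 × 1000) = 0.771052
R(gripper solenoid) = exp(−0.00029 × 1000) = 0.748264
Parallel (light curtain, joint servo drive, and encoder): 1 − (1 − 0.904837)(1 − 0.938943)(1 − 0.786628) = 0.998760
Series ([0.998760], fieldbus coupler, and gripper solenoid): 0.998760 × 0.771052 × 0.748264 = 0.5762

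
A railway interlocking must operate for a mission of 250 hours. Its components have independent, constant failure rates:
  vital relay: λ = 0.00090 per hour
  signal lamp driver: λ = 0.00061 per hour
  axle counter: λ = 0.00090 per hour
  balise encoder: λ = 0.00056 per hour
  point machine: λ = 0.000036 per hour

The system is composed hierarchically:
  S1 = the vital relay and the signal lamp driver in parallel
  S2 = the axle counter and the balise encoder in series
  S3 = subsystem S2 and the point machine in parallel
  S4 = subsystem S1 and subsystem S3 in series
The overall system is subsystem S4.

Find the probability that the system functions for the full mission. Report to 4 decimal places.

0.9688

R(vital relay) = exp(−0.00090 × 250) = 0.798516
R(signal lamp driver) = exp(−0.00061 × 250) = 0.858559
R(axle counter) = exp(−0.00090 × 250) = 0.798516
R(balise encoder) = exp(−0.00056 × 250) = 0.869358
R(point machine) = exp(−0.000036 × 250) = 0.991040
Parallel (vital relay and signal lamp driver): 1 − (1 − 0.798516)(1 − 0.858559) = 0.971502
Series (axle counter and balise encoder): 0.798516 × 0.869358 = 0.694196
Parallel ([0.694196] and point machine): 1 − (1 − 0.694196)(1 − 0.991040) = 0.997260
Series ([0.971502] and [0.997260]): 0.971502 × 0.997260 = 0.9688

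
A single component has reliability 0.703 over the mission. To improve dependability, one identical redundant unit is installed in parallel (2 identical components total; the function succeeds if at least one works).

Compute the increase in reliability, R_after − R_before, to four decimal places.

0.2088

R_before = 0.703
R_after = 1 − (1 − 0.703)^2 = 0.9118
ΔR = 0.9118 − 0.703 = 0.2088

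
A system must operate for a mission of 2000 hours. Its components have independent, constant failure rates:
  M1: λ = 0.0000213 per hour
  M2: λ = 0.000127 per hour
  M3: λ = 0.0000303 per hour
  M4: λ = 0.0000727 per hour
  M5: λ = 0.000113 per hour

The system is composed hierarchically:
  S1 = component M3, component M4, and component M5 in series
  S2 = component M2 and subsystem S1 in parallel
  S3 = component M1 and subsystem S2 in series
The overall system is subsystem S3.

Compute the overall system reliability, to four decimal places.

0.8829

R(M1) = exp(−0.0000213 × 2000) = 0.958295
R(M2) = exp(−0.000127 × 2000) = 0.775692
R(M3) = exp(−0.0000303 × 2000) = 0.941200
R(M4) = exp(−0.0000727 × 2000) = 0.864676
R(M5) = exp(−0.000113 × 2000) = 0.797718
Series (M3, M4, and M5): 0.941200 × 0.864676 × 0.797718 = 0.649209
Parallel (M2 and [0.649209]): 1 − (1 − 0.775692)(1 − 0.649209) = 0.921315
Series (M1 and [0.921315]): 0.958295 × 0.921315 = 0.8829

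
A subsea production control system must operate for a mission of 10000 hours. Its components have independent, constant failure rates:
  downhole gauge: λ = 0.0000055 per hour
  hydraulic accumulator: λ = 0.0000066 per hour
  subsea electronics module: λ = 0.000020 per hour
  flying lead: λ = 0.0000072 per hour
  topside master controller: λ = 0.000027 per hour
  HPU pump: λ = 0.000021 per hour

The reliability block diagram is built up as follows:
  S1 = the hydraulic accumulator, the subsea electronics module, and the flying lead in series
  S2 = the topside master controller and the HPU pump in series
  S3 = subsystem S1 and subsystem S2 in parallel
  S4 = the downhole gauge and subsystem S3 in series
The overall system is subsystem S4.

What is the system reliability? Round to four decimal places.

0.8430

R(downhole gauge) = exp(−0.0000055 × 10000) = 0.946485
R(hydraulic accumulator) = exp(−0.0000066 × 10000) = 0.936131
R(subsea electronics module) = exp(−0.000020 × 10000) = 0.818731
R(flying lead) = exp(−0.0000072 × 10000) = 0.930531
R(topside master controller) = exp(−0.000027 × 10000) = 0.763379
R(HPU pump) = exp(−0.000021 × 10000) = 0.810584
Series (hydraulic accumulator, subsea electronics module, and flying lead): 0.936131 × 0.818731 × 0.930531 = 0.713196
Series (topside master controller and HPU pump): 0.763379 × 0.810584 = 0.618783
Parallel ([0.713196] and [0.618783]): 1 − (1 − 0.713196)(1 − 0.618783) = 0.890665
Series (downhole gauge and [0.890665]): 0.946485 × 0.890665 = 0.8430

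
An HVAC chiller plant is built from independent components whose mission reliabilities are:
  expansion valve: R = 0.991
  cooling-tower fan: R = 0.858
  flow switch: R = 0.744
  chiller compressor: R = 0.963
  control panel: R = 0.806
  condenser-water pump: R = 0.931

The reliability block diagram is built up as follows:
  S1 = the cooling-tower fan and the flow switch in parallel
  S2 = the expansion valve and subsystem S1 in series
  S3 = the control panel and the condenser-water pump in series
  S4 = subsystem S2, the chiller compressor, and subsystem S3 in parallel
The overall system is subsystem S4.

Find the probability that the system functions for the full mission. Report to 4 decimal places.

0.9996

Parallel (cooling-tower fan and flow switch): 1 − (1 − 0.858000)(1 − 0.744000) = 0.963648
Series (expansion valve and [0.963648]): 0.991000 × 0.963648 = 0.954975
Series (control panel and condenser-water pump): 0.806000 × 0.931000 = 0.750386
Parallel ([0.954975], chiller compressor, and [0.750386]): 1 − (1 − 0.954975)(1 − 0.963000)(1 − 0.750386) = 0.9996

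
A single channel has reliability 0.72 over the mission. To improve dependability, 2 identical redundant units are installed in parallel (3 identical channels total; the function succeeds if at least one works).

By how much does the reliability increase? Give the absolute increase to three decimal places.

R_before = 0.72
R_after = 1 − (1 − 0.72)^3 = 0.978
ΔR = 0.978 − 0.72 = 0.258

0.258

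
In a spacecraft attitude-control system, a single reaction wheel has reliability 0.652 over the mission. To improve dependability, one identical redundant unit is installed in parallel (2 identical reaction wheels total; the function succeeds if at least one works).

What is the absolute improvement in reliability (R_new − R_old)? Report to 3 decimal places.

R_before = 0.652
R_after = 1 − (1 − 0.652)^2 = 0.879
ΔR = 0.879 − 0.652 = 0.227

0.227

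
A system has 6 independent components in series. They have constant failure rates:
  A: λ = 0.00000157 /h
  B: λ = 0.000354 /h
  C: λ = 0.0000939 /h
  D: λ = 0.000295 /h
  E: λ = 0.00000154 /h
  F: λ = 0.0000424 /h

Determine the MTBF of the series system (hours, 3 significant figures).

Series of exponential components: λ_sys = Σ λ_i
λ_sys = 0.00000157 + 0.000354 + 0.0000939 + 0.000295 + 0.00000154 + 0.0000424 = 7.8841e-04 /h
MTBF = 1 / λ_sys = 1270 h

1270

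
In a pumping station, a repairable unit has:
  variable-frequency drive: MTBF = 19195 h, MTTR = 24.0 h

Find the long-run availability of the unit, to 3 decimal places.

A(variable-frequency drive) = MTBF/(MTBF+MTTR) = 19195/(19195+24.0) = 0.999

0.999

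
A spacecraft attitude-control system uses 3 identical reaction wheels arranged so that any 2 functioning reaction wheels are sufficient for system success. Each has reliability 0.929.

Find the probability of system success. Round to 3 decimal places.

0.986

R = Σ_{i=2}^{3} C(3,i) p^i (1−p)^{3−i} with p = 0.929
C(3,2)·0.929^2·0.071^1 = 0.18383
C(3,3)·0.929^3·0.071^0 = 0.80177
Sum = 0.986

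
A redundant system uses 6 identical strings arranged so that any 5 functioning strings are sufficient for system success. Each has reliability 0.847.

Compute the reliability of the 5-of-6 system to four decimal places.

R = Σ_{i=5}^{6} C(6,i) p^i (1−p)^{6−i} with p = 0.847
C(6,5)·0.847^5·0.153^1 = 0.400184
C(6,6)·0.847^6·0.153^0 = 0.369233
Sum = 0.7694

0.7694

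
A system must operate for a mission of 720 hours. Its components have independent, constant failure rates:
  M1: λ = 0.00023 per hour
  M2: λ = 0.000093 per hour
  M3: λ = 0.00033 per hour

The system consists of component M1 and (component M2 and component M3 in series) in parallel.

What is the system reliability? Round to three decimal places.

R(M1) = exp(−0.00023 × 720) = 0.84739
R(M2) = exp(−0.000093 × 720) = 0.93523
R(M3) = exp(−0.00033 × 720) = 0.78852
Series (M2 and M3): 0.93523 × 0.78852 = 0.73745
Parallel (M1 and [0.73745]): 1 − (1 − 0.84739)(1 − 0.73745) = 0.960

0.960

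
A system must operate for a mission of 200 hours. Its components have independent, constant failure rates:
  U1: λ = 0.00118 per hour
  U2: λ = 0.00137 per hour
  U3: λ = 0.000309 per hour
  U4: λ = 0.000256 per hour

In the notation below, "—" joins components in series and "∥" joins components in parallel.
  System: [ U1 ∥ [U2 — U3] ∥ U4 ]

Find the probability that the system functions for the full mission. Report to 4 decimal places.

R(U1) = exp(−0.00118 × 200) = 0.789781
R(U2) = exp(−0.00137 × 200) = 0.760332
R(U3) = exp(−0.000309 × 200) = 0.940071
R(U4) = exp(−0.000256 × 200) = 0.950089
Series (U2 and U3): 0.760332 × 0.940071 = 0.714766
Parallel (U1, [0.714766], and U4): 1 − (1 − 0.789781)(1 − 0.714766)(1 − 0.950089) = 0.9970

0.9970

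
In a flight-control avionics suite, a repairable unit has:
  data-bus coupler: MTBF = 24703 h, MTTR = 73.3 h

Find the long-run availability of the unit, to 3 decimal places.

A(data-bus coupler) = MTBF/(MTBF+MTTR) = 24703/(24703+73.3) = 0.997

0.997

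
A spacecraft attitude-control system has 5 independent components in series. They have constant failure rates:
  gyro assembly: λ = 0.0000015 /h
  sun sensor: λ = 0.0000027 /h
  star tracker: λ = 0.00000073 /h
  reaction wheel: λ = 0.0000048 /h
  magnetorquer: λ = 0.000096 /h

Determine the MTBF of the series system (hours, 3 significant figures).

9460

Series of exponential components: λ_sys = Σ λ_i
λ_sys = 0.0000015 + 0.0000027 + 0.00000073 + 0.0000048 + 0.000096 = 1.0573e-04 /h
MTBF = 1 / λ_sys = 9460 h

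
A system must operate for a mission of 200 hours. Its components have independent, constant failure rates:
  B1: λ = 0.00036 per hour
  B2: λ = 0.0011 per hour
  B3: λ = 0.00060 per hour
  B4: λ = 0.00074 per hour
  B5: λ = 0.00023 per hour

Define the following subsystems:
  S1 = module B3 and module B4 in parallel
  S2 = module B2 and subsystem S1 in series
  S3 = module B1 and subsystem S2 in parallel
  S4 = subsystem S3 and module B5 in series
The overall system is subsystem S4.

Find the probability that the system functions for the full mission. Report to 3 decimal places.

0.941

R(B1) = exp(−0.00036 × 200) = 0.93053
R(B2) = exp(−0.0011 × 200) = 0.80252
R(B3) = exp(−0.00060 × 200) = 0.88692
R(B4) = exp(−0.00074 × 200) = 0.86243
R(B5) = exp(−0.00023 × 200) = 0.95504
Parallel (B3 and B4): 1 − (1 − 0.88692)(1 − 0.86243) = 0.98444
Series (B2 and [0.98444]): 0.80252 × 0.98444 = 0.79003
Parallel (B1 and [0.79003]): 1 − (1 − 0.93053)(1 − 0.79003) = 0.98541
Series ([0.98541] and B5): 0.98541 × 0.95504 = 0.941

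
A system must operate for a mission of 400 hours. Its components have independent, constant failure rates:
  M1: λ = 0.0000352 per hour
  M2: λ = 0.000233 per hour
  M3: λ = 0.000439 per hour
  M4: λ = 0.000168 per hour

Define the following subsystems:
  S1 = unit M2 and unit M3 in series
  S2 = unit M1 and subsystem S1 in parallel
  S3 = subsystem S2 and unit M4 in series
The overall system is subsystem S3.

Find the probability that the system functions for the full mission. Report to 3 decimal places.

0.932

R(M1) = exp(−0.0000352 × 400) = 0.98602
R(M2) = exp(−0.000233 × 400) = 0.91101
R(M3) = exp(−0.000439 × 400) = 0.83895
R(M4) = exp(−0.000168 × 400) = 0.93501
Series (M2 and M3): 0.91101 × 0.83895 = 0.76429
Parallel (M1 and [0.76429]): 1 − (1 − 0.98602)(1 − 0.76429) = 0.99670
Series ([0.99670] and M4): 0.99670 × 0.93501 = 0.932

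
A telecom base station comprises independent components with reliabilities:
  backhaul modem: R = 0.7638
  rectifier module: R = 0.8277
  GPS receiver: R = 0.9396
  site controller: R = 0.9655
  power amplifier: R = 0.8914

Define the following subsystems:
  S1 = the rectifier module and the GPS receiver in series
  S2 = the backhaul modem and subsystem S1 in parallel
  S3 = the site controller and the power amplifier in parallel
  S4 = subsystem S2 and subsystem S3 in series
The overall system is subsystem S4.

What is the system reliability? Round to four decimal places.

0.9439

Series (rectifier module and GPS receiver): 0.827700 × 0.939600 = 0.777707
Parallel (backhaul modem and [0.777707]): 1 − (1 − 0.763800)(1 − 0.777707) = 0.947494
Parallel (site controller and power amplifier): 1 − (1 − 0.965500)(1 − 0.891400) = 0.996253
Series ([0.947494] and [0.996253]): 0.947494 × 0.996253 = 0.9439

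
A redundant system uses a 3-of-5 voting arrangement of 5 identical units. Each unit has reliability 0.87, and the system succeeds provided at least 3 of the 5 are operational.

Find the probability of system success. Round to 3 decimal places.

R = Σ_{i=3}^{5} C(5,i) p^i (1−p)^{5−i} with p = 0.87
C(5,3)·0.87^3·0.13^2 = 0.11129
C(5,4)·0.87^4·0.13^1 = 0.37238
C(5,5)·0.87^5·0.13^0 = 0.49842
Sum = 0.982

0.982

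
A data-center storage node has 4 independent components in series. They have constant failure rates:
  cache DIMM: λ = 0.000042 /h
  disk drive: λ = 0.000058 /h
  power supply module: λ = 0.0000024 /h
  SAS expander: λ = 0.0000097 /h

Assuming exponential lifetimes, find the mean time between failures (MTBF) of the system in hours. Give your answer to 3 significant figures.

8920

Series of exponential components: λ_sys = Σ λ_i
λ_sys = 0.000042 + 0.000058 + 0.0000024 + 0.0000097 = 1.1210e-04 /h
MTBF = 1 / λ_sys = 8920 h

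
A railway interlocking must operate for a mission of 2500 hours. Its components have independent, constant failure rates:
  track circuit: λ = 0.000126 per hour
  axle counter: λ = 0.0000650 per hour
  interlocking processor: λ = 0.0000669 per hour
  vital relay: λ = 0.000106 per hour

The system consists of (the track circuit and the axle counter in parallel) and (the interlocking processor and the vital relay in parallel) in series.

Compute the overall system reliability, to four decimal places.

0.9251

R(track circuit) = exp(−0.000126 × 2500) = 0.729789
R(axle counter) = exp(−0.0000650 × 2500) = 0.850016
R(interlocking processor) = exp(−0.0000669 × 2500) = 0.845988
R(vital relay) = exp(−0.000106 × 2500) = 0.767206
Parallel (track circuit and axle counter): 1 − (1 − 0.729789)(1 − 0.850016) = 0.959473
Parallel (interlocking processor and vital relay): 1 − (1 − 0.845988)(1 − 0.767206) = 0.964147
Series ([0.959473] and [0.964147]): 0.959473 × 0.964147 = 0.9251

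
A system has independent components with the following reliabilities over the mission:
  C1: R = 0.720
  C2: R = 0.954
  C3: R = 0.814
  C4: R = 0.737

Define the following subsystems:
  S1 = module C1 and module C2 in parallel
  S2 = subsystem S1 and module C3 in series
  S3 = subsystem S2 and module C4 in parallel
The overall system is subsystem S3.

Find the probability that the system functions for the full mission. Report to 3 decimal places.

Parallel (C1 and C2): 1 − (1 − 0.72000)(1 − 0.95400) = 0.98712
Series ([0.98712] and C3): 0.98712 × 0.81400 = 0.80352
Parallel ([0.80352] and C4): 1 − (1 − 0.80352)(1 − 0.73700) = 0.948

0.948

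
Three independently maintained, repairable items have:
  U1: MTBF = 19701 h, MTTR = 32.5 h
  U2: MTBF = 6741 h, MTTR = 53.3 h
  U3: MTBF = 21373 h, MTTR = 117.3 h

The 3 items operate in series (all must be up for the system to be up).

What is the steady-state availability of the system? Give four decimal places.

0.9851

A(U1) = MTBF/(MTBF+MTTR) = 19701/(19701+32.5) = 0.998353
A(U2) = MTBF/(MTBF+MTTR) = 6741/(6741+53.3) = 0.992155
A(U3) = MTBF/(MTBF+MTTR) = 21373/(21373+117.3) = 0.994542
Series availability: 0.998353 × 0.992155 × 0.994542 = 0.9851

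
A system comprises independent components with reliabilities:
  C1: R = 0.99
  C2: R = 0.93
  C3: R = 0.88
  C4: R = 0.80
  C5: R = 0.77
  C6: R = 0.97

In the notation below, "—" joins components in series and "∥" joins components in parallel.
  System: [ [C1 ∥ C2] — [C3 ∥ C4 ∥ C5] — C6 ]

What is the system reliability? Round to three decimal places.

0.964

Parallel (C1 and C2): 1 − (1 − 0.99000)(1 − 0.93000) = 0.99930
Parallel (C3, C4, and C5): 1 − (1 − 0.88000)(1 − 0.80000)(1 − 0.77000) = 0.99448
Series ([0.99930], [0.99448], and C6): 0.99930 × 0.99448 × 0.97000 = 0.964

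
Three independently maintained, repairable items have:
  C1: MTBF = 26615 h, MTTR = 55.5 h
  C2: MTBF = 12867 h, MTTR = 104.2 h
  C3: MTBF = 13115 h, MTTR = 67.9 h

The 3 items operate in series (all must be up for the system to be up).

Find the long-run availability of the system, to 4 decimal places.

0.9848

A(C1) = MTBF/(MTBF+MTTR) = 26615/(26615+55.5) = 0.997919
A(C2) = MTBF/(MTBF+MTTR) = 12867/(12867+104.2) = 0.991967
A(C3) = MTBF/(MTBF+MTTR) = 13115/(13115+67.9) = 0.994849
Series availability: 0.997919 × 0.991967 × 0.994849 = 0.9848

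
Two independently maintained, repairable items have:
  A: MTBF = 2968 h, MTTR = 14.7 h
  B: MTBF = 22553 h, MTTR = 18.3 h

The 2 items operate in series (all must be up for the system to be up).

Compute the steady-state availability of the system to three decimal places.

0.994

A(A) = MTBF/(MTBF+MTTR) = 2968/(2968+14.7) = 0.995072
A(B) = MTBF/(MTBF+MTTR) = 22553/(22553+18.3) = 0.999189
Series availability: 0.995072 × 0.999189 = 0.994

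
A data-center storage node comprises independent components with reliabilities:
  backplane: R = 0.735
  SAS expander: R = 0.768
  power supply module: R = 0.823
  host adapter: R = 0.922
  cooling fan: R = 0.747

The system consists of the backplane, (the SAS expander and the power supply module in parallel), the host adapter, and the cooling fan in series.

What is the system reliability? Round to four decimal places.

0.4854

Parallel (SAS expander and power supply module): 1 − (1 − 0.768000)(1 − 0.823000) = 0.958936
Series (backplane, [0.958936], host adapter, and cooling fan): 0.735000 × 0.958936 × 0.922000 × 0.747000 = 0.4854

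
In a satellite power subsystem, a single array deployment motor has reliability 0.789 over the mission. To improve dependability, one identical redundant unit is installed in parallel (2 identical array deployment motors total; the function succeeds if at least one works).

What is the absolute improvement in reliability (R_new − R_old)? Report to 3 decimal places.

0.166

R_before = 0.789
R_after = 1 − (1 − 0.789)^2 = 0.955
ΔR = 0.955 − 0.789 = 0.166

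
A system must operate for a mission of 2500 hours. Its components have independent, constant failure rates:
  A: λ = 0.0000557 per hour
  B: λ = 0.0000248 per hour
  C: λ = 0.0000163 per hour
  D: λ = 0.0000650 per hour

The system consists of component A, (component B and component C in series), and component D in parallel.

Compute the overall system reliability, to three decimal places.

0.998

R(A) = exp(−0.0000557 × 2500) = 0.87001
R(B) = exp(−0.0000248 × 2500) = 0.93988
R(C) = exp(−0.0000163 × 2500) = 0.96007
R(D) = exp(−0.0000650 × 2500) = 0.85002
Series (B and C): 0.93988 × 0.96007 = 0.90235
Parallel (A, [0.90235], and D): 1 − (1 − 0.87001)(1 − 0.90235)(1 − 0.85002) = 0.998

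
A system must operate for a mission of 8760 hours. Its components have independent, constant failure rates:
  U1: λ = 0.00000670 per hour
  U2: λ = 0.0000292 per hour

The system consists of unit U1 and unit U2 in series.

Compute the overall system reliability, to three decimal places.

0.730

R(U1) = exp(−0.00000670 × 8760) = 0.94300
R(U2) = exp(−0.0000292 × 8760) = 0.77430
Series (U1 and U2): 0.94300 × 0.77430 = 0.730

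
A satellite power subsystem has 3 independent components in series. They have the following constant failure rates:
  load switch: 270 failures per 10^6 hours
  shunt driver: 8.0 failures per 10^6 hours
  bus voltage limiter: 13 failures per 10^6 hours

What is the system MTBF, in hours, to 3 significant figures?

3440

Series of exponential components: λ_sys = Σ λ_i
λ_sys = 0.00027 + 0.0000080 + 0.000013 = 2.9100e-04 /h
MTBF = 1 / λ_sys = 3440 h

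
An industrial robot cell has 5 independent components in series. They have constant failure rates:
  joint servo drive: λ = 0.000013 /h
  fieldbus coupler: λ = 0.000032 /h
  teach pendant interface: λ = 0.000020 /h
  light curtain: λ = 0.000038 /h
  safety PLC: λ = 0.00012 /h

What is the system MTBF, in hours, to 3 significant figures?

Series of exponential components: λ_sys = Σ λ_i
λ_sys = 0.000013 + 0.000032 + 0.000020 + 0.000038 + 0.00012 = 2.2300e-04 /h
MTBF = 1 / λ_sys = 4480 h

4480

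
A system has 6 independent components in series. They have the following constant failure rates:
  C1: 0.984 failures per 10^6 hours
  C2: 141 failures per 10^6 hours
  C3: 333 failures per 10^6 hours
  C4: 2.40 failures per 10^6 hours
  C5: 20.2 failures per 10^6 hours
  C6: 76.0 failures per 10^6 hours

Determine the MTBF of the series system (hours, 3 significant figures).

1740

Series of exponential components: λ_sys = Σ λ_i
λ_sys = 0.000000984 + 0.000141 + 0.000333 + 0.00000240 + 0.0000202 + 0.0000760 = 5.7358e-04 /h
MTBF = 1 / λ_sys = 1740 h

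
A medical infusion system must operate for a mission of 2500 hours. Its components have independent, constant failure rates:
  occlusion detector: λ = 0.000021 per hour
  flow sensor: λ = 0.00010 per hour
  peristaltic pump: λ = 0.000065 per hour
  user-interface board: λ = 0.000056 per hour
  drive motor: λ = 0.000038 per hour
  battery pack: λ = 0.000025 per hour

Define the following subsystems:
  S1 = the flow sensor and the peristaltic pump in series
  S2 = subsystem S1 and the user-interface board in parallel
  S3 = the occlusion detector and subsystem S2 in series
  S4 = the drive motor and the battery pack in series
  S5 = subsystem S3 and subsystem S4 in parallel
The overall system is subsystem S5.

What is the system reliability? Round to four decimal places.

R(occlusion detector) = exp(−0.000021 × 2500) = 0.948854
R(flow sensor) = exp(−0.00010 × 2500) = 0.778801
R(peristaltic pump) = exp(−0.000065 × 2500) = 0.850016
R(user-interface board) = exp(−0.000056 × 2500) = 0.869358
R(drive motor) = exp(−0.000038 × 2500) = 0.909373
R(battery pack) = exp(−0.000025 × 2500) = 0.939413
Series (flow sensor and peristaltic pump): 0.778801 × 0.850016 = 0.661993
Parallel ([0.661993] and user-interface board): 1 − (1 − 0.661993)(1 − 0.869358) = 0.955842
Series (occlusion detector and [0.955842]): 0.948854 × 0.955842 = 0.906955
Series (drive motor and battery pack): 0.909373 × 0.939413 = 0.854277
Parallel ([0.906955] and [0.854277]): 1 − (1 − 0.906955)(1 − 0.854277) = 0.9864

0.9864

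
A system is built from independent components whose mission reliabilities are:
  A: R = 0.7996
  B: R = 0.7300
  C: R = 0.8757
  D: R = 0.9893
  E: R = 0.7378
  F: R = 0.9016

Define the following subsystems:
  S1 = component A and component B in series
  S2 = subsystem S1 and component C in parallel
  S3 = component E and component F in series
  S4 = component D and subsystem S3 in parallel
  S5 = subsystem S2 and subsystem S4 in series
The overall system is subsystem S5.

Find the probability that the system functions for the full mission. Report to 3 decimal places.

Series (A and B): 0.79960 × 0.73000 = 0.58371
Parallel ([0.58371] and C): 1 − (1 − 0.58371)(1 − 0.87570) = 0.94826
Series (E and F): 0.73780 × 0.90160 = 0.66520
Parallel (D and [0.66520]): 1 − (1 − 0.98930)(1 − 0.66520) = 0.99642
Series ([0.94826] and [0.99642]): 0.94826 × 0.99642 = 0.945

0.945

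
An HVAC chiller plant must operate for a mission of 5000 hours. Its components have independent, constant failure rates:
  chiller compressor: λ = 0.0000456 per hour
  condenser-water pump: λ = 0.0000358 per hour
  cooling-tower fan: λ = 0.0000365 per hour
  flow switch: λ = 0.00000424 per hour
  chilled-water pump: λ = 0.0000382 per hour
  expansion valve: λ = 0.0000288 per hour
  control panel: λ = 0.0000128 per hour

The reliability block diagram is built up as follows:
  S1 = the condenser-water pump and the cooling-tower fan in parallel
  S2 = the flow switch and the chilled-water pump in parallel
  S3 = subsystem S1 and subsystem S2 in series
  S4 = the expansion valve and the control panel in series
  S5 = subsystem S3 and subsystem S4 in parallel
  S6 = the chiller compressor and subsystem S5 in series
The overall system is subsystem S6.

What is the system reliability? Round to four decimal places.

R(chiller compressor) = exp(−0.0000456 × 5000) = 0.796124
R(condenser-water pump) = exp(−0.0000358 × 5000) = 0.836106
R(cooling-tower fan) = exp(−0.0000365 × 5000) = 0.833185
R(flow switch) = exp(−0.00000424 × 5000) = 0.979023
R(chilled-water pump) = exp(−0.0000382 × 5000) = 0.826133
R(expansion valve) = exp(−0.0000288 × 5000) = 0.865888
R(control panel) = exp(−0.0000128 × 5000) = 0.938005
Parallel (condenser-water pump and cooling-tower fan): 1 − (1 − 0.836106)(1 − 0.833185) = 0.972660
Parallel (flow switch and chilled-water pump): 1 − (1 − 0.979023)(1 − 0.826133) = 0.996353
Series ([0.972660] and [0.996353]): 0.972660 × 0.996353 = 0.969113
Series (expansion valve and control panel): 0.865888 × 0.938005 = 0.812207
Parallel ([0.969113] and [0.812207]): 1 − (1 − 0.969113)(1 − 0.812207) = 0.994200
Series (chiller compressor and [0.994200]): 0.796124 × 0.994200 = 0.7915

0.7915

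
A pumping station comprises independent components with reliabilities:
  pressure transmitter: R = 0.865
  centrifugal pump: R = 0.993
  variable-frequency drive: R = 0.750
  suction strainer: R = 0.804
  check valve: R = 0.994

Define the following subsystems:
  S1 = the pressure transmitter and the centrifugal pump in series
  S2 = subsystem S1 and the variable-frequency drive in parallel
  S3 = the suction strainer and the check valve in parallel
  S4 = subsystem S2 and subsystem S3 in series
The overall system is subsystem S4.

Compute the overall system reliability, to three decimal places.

Series (pressure transmitter and centrifugal pump): 0.86500 × 0.99300 = 0.85895
Parallel ([0.85895] and variable-frequency drive): 1 − (1 − 0.85895)(1 − 0.75000) = 0.96474
Parallel (suction strainer and check valve): 1 − (1 − 0.80400)(1 − 0.99400) = 0.99882
Series ([0.96474] and [0.99882]): 0.96474 × 0.99882 = 0.964

0.964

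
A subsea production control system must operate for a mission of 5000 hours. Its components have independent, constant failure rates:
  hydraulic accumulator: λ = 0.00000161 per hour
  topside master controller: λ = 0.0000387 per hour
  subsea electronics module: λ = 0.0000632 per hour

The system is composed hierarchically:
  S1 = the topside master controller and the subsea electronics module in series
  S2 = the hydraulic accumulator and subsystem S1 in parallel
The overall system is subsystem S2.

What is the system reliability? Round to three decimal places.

R(hydraulic accumulator) = exp(−0.00000161 × 5000) = 0.99198
R(topside master controller) = exp(−0.0000387 × 5000) = 0.82407
R(subsea electronics module) = exp(−0.0000632 × 5000) = 0.72906
Series (topside master controller and subsea electronics module): 0.82407 × 0.72906 = 0.60080
Parallel (hydraulic accumulator and [0.60080]): 1 − (1 − 0.99198)(1 − 0.60080) = 0.997

0.997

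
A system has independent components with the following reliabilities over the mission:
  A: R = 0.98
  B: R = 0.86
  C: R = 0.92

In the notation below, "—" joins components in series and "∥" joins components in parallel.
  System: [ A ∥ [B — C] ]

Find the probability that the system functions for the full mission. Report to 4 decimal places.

0.9958

Series (B and C): 0.860000 × 0.920000 = 0.791200
Parallel (A and [0.791200]): 1 − (1 − 0.980000)(1 − 0.791200) = 0.9958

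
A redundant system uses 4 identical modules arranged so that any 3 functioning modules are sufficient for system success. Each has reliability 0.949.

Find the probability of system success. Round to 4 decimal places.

0.9854

R = Σ_{i=3}^{4} C(4,i) p^i (1−p)^{4−i} with p = 0.949
C(4,3)·0.949^3·0.051^1 = 0.174353
C(4,4)·0.949^4·0.051^0 = 0.811082
Sum = 0.9854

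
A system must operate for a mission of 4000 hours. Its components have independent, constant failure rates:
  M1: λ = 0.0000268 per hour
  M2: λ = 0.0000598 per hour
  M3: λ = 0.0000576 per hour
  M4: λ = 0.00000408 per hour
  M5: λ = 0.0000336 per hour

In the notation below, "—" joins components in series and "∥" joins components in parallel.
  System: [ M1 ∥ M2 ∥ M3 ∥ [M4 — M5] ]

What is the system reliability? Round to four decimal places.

R(M1) = exp(−0.0000268 × 4000) = 0.898346
R(M2) = exp(−0.0000598 × 4000) = 0.787257
R(M3) = exp(−0.0000576 × 4000) = 0.794216
R(M4) = exp(−0.00000408 × 4000) = 0.983812
R(M5) = exp(−0.0000336 × 4000) = 0.874240
Series (M4 and M5): 0.983812 × 0.874240 = 0.860088
Parallel (M1, M2, M3, and [0.860088]): 1 − (1 − 0.898346)(1 − 0.787257)(1 − 0.794216)(1 − 0.860088) = 0.9994

0.9994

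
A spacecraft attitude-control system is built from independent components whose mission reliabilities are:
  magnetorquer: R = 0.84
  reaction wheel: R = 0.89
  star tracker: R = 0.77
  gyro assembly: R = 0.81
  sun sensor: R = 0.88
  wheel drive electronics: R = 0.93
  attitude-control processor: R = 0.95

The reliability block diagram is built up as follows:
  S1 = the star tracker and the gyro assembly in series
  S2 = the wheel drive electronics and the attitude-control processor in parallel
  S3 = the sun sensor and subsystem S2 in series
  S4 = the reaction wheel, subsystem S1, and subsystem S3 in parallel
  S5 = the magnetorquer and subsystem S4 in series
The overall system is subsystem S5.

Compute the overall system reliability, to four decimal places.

Series (star tracker and gyro assembly): 0.770000 × 0.810000 = 0.623700
Parallel (wheel drive electronics and attitude-control processor): 1 − (1 − 0.930000)(1 − 0.950000) = 0.996500
Series (sun sensor and [0.996500]): 0.880000 × 0.996500 = 0.876920
Parallel (reaction wheel, [0.623700], and [0.876920]): 1 − (1 − 0.890000)(1 − 0.623700)(1 − 0.876920) = 0.994905
Series (magnetorquer and [0.994905]): 0.840000 × 0.994905 = 0.8357

0.8357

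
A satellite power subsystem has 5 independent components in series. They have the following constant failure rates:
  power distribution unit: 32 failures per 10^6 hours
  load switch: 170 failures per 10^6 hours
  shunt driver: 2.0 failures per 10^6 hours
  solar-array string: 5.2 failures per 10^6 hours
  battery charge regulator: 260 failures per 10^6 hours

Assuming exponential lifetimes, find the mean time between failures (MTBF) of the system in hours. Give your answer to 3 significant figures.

2130

Series of exponential components: λ_sys = Σ λ_i
λ_sys = 0.000032 + 0.00017 + 0.0000020 + 0.0000052 + 0.00026 = 4.6920e-04 /h
MTBF = 1 / λ_sys = 2130 h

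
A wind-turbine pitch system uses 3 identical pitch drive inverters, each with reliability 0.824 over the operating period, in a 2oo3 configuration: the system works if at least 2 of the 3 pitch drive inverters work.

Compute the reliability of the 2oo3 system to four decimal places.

0.9180

R = Σ_{i=2}^{3} C(3,i) p^i (1−p)^{3−i} with p = 0.824
C(3,2)·0.824^2·0.176^1 = 0.358499
C(3,3)·0.824^3·0.176^0 = 0.559476
Sum = 0.9180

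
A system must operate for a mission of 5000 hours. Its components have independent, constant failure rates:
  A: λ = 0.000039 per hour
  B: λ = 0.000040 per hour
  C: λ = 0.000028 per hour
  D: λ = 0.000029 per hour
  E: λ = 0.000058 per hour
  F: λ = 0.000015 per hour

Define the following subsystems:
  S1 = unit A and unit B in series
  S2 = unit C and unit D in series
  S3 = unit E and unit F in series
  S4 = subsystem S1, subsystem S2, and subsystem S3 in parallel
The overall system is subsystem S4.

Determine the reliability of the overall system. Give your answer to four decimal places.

R(A) = exp(−0.000039 × 5000) = 0.822835
R(B) = exp(−0.000040 × 5000) = 0.818731
R(C) = exp(−0.000028 × 5000) = 0.869358
R(D) = exp(−0.000029 × 5000) = 0.865022
R(E) = exp(−0.000058 × 5000) = 0.748264
R(F) = exp(−0.000015 × 5000) = 0.927743
Series (A and B): 0.822835 × 0.818731 = 0.673681
Series (C and D): 0.869358 × 0.865022 = 0.752014
Series (E and F): 0.748264 × 0.927743 = 0.694197
Parallel ([0.673681], [0.752014], and [0.694197]): 1 − (1 − 0.673681)(1 − 0.752014)(1 − 0.694197) = 0.9753

0.9753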